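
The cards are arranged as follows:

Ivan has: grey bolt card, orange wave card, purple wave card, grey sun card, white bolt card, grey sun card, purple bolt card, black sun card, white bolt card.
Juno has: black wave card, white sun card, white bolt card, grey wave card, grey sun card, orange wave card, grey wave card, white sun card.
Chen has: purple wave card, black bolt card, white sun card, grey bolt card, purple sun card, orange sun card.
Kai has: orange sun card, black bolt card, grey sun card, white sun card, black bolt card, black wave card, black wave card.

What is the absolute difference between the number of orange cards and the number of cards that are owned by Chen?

2

orange cards: 4. cards owned by Chen: 6.
|4 − 6| = 6 − 4 = 2.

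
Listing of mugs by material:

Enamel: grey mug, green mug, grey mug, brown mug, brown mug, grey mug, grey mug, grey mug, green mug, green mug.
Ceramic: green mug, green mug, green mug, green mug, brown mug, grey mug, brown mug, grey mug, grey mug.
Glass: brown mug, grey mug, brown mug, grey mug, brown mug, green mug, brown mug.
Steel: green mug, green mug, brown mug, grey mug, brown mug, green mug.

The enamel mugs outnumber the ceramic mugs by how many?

1

enamel mugs: 10.
ceramic mugs: 9.
10 − 9 = 1.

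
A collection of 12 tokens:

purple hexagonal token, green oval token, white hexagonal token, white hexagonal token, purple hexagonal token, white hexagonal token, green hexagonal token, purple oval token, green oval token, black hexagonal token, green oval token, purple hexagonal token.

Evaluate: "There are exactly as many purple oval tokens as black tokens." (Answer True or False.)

True

|purple oval tokens| = 1.
|black tokens| = 1.
The claim requires 1 = 1, which holds.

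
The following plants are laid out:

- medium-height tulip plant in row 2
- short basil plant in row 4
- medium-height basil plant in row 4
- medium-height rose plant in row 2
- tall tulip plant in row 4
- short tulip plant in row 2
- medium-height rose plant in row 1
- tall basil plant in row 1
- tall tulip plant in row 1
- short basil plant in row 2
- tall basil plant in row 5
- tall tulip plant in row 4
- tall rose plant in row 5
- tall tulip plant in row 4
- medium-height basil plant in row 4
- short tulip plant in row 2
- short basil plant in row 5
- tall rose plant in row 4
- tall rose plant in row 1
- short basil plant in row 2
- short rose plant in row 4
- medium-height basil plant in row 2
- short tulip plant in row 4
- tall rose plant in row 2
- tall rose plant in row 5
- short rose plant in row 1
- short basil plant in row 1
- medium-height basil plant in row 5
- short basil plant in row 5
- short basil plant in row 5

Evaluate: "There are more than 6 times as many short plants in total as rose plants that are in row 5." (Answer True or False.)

short plants: 12.
rose plants in row 5: 2.
The claim requires 12 > 6 × 2 = 12, which does not hold.

False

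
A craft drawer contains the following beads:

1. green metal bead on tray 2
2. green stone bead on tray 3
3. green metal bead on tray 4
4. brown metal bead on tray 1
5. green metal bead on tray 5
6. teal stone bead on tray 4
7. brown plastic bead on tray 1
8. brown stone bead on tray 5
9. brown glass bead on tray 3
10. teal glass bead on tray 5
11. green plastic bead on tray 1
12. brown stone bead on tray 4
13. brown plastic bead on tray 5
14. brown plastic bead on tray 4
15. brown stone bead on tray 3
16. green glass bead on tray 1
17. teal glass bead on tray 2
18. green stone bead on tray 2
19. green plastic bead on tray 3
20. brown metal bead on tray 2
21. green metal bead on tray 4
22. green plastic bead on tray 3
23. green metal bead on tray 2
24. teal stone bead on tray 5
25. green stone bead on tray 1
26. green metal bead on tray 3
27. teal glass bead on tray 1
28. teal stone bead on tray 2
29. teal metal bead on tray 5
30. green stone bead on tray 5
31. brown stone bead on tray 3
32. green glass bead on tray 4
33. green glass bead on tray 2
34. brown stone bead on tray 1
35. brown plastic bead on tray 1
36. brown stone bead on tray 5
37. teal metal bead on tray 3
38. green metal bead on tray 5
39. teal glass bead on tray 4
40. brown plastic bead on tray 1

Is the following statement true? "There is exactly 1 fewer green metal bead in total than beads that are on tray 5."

False

|green metal beads| = 7.
|beads on tray 5| = 9.
The claim requires 9 − 7 (= 2) to equal 1, which does not hold.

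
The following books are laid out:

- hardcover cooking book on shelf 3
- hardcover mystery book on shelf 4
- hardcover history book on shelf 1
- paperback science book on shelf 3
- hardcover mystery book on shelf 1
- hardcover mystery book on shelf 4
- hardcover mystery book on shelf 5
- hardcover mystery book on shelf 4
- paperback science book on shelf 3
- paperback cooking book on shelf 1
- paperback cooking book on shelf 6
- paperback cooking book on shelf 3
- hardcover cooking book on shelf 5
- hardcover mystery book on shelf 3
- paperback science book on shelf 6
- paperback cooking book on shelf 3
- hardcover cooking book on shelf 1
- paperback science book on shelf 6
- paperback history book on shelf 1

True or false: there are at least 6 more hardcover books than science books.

True

There are 10 hardcover books.
There are 4 science books.
The claim requires 10 − 4 = 6 ≥ 6, which holds.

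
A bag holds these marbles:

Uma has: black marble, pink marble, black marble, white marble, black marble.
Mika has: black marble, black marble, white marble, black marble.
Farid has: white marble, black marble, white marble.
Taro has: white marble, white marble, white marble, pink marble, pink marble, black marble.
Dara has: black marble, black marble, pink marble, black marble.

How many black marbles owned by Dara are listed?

3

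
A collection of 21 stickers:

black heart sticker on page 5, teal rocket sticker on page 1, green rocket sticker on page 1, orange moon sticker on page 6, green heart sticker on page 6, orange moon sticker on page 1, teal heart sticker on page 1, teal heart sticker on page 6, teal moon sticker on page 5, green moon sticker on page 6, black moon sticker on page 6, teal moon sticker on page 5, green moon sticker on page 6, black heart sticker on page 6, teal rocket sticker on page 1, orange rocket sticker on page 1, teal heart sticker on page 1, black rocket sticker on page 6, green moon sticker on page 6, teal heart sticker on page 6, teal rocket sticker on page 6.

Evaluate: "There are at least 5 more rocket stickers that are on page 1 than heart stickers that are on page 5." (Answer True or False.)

False

|rocket stickers on page 1| = 4.
|heart stickers on page 5| = 1.
The claim requires 4 − 1 = 3 ≥ 5, which does not hold.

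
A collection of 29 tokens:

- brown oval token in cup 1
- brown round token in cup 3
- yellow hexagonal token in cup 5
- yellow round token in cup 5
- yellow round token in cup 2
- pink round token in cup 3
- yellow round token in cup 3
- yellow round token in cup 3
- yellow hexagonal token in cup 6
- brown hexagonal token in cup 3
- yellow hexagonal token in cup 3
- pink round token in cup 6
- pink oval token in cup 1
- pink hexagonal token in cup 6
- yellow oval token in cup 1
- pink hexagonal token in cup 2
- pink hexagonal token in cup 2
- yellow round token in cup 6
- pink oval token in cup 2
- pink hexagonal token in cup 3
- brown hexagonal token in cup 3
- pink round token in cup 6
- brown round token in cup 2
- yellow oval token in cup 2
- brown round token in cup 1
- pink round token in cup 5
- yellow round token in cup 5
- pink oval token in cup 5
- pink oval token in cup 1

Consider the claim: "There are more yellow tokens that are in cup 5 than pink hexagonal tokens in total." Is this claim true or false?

False

|yellow tokens in cup 5| = 3.
|pink hexagonal tokens| = 4.
The claim requires 3 > 4, which does not hold.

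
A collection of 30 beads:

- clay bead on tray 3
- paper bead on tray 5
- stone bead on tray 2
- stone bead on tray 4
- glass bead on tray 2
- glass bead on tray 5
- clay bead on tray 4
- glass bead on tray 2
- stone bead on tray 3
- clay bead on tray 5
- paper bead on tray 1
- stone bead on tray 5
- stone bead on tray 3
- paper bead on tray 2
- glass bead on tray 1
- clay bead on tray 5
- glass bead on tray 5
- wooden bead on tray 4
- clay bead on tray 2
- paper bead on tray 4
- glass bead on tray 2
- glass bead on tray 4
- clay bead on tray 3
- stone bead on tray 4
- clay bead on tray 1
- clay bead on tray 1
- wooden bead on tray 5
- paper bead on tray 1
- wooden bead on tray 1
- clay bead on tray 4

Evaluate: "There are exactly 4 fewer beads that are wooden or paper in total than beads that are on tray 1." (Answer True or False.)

|beads that are wooden or paper| = 8.
|beads on tray 1| = 6.
The claim requires 6 − 8 (= -2) to equal 4, which does not hold.

False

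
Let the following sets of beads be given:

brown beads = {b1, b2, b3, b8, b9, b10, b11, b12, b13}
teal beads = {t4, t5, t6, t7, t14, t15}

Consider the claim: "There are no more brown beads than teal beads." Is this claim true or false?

False

There are 9 brown beads.
There are 6 teal beads.
The claim requires 9 ≤ 6, which does not hold.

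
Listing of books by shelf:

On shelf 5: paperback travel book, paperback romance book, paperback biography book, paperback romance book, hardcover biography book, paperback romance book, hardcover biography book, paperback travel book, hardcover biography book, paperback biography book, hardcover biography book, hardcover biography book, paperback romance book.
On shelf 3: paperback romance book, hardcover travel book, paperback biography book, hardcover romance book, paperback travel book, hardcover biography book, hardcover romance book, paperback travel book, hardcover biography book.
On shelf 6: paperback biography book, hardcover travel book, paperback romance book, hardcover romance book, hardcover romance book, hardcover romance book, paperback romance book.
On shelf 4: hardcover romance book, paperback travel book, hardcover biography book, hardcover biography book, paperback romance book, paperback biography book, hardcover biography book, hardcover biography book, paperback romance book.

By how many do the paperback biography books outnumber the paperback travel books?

paperback biography books: 5.
paperback travel books: 5.
5 − 5 = 0.

0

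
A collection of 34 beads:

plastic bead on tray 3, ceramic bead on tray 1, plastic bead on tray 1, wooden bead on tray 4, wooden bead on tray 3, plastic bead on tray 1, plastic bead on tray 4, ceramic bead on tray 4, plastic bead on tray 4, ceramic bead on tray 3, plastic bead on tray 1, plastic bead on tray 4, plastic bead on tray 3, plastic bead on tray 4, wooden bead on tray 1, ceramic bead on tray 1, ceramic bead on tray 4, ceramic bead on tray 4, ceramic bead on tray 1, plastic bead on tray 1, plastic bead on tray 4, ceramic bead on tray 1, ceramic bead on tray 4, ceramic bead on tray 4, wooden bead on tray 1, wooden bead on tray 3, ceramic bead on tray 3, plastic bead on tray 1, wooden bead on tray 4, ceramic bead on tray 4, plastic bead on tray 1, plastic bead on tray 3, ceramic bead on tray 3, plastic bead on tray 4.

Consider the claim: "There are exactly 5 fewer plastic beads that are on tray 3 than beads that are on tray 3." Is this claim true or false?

plastic beads on tray 3: 3.
beads on tray 3: 8.
The claim requires 8 − 3 (= 5) to equal 5, which holds.

True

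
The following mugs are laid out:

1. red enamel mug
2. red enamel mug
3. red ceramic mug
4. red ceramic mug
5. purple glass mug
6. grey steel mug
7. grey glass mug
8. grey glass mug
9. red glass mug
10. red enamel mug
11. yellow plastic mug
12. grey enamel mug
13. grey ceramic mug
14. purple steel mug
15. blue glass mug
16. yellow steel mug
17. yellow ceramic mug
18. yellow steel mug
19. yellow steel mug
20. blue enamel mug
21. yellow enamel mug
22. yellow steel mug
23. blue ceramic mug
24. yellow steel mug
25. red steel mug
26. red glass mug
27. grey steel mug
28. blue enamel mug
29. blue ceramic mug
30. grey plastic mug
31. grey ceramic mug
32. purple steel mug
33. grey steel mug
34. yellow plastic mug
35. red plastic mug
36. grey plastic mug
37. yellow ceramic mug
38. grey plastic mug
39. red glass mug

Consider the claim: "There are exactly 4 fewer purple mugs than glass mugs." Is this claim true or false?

There are 3 purple mugs.
There are 7 glass mugs.
The claim requires 7 − 3 (= 4) to equal 4, which holds.

True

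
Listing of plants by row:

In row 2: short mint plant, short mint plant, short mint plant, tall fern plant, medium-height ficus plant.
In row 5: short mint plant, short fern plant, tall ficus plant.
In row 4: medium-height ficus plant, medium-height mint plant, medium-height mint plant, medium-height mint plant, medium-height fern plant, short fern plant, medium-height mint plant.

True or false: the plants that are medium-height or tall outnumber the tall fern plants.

plants that are medium-height or tall: 9.
tall fern plants: 1.
The claim requires 9 > 1, which holds.

True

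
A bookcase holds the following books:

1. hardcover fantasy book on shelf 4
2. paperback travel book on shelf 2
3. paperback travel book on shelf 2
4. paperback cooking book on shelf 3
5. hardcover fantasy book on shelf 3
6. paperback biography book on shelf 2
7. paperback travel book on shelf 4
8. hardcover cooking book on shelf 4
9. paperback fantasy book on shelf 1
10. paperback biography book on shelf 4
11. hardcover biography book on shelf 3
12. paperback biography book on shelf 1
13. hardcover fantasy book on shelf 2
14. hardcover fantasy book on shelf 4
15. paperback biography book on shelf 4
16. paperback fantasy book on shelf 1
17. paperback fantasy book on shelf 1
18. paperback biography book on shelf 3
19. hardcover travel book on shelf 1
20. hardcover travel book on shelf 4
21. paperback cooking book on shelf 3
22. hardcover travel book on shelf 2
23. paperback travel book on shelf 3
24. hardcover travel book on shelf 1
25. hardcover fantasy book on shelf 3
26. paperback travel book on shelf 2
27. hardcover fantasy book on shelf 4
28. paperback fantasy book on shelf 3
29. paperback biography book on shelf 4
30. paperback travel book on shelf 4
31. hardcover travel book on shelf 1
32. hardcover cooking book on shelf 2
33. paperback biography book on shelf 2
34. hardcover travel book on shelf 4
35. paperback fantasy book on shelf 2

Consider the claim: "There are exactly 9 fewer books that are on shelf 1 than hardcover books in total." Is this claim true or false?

books on shelf 1: 7.
hardcover books: 15.
The claim requires 15 − 7 (= 8) to equal 9, which does not hold.

False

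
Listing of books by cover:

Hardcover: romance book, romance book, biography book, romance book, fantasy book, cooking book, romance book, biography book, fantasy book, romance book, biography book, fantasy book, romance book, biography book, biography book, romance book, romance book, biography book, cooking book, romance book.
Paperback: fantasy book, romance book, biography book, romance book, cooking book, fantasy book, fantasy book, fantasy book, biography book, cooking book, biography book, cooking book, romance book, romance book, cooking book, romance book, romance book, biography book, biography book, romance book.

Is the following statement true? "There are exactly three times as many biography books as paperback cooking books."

False

There are 11 biography books.
There are 4 paperback cooking books.
The claim requires 11 = 3 × 4 = 12, which does not hold.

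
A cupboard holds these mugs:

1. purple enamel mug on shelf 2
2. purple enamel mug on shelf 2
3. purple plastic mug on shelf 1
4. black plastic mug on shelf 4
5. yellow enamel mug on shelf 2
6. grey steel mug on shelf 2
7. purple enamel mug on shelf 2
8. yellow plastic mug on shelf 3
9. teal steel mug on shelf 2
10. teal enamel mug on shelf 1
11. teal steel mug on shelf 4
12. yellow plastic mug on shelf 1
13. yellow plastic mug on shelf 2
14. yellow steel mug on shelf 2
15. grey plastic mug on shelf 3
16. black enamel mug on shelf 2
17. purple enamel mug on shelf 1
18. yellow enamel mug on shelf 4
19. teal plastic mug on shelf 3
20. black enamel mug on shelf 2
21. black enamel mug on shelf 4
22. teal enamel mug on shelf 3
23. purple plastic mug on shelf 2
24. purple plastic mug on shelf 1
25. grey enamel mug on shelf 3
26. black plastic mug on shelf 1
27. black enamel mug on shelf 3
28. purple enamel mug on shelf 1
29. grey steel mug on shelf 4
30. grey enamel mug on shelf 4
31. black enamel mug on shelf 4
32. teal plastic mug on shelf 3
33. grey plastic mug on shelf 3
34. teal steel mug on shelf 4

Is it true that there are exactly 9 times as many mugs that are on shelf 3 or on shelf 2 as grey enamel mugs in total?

mugs on shelf 3 or on shelf 2: 19.
grey enamel mugs: 2.
The claim requires 19 = 9 × 2 = 18, which does not hold.

False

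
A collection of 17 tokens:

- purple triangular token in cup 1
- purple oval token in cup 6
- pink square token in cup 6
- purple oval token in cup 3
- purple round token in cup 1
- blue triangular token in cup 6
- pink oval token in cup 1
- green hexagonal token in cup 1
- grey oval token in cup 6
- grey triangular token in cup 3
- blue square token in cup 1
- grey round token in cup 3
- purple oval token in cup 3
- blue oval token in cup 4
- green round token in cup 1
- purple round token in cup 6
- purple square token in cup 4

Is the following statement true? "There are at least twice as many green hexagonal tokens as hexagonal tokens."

False

|green hexagonal tokens| = 1.
|hexagonal tokens| = 1.
The claim requires 1 ≥ 2 × 1 = 2, which does not hold.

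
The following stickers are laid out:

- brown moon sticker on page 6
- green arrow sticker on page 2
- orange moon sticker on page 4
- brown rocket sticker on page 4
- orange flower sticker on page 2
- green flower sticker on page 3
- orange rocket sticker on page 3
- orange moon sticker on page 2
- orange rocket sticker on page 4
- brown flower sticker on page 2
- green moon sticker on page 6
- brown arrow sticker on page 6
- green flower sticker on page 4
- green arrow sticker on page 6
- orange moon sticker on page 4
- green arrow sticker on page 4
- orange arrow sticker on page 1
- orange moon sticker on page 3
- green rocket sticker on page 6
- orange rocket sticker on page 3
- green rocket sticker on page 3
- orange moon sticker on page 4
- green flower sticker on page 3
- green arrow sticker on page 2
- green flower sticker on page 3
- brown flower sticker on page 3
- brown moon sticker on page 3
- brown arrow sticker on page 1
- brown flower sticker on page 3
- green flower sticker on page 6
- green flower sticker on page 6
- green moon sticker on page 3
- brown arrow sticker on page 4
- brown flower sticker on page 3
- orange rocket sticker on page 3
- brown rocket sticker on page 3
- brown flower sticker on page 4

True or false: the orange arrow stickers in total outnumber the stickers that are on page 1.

False

|orange arrow stickers| = 1.
|stickers on page 1| = 2.
The claim requires 1 > 2, which does not hold.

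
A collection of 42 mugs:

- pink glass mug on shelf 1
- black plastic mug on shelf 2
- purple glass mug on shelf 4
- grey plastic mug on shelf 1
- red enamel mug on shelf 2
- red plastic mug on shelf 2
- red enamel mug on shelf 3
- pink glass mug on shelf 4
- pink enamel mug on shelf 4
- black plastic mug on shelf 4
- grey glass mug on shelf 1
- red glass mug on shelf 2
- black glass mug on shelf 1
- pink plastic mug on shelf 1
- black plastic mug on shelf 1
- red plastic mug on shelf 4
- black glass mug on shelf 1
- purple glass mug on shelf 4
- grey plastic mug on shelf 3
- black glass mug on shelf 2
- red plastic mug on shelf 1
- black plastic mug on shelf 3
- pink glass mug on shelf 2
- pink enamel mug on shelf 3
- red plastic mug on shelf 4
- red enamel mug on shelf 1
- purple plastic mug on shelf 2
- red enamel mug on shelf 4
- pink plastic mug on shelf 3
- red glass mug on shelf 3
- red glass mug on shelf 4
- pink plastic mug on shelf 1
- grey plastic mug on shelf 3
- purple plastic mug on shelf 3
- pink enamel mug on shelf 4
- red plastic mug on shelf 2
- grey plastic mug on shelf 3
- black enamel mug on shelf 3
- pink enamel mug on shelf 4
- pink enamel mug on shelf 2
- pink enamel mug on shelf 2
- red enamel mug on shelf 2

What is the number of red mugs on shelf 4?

4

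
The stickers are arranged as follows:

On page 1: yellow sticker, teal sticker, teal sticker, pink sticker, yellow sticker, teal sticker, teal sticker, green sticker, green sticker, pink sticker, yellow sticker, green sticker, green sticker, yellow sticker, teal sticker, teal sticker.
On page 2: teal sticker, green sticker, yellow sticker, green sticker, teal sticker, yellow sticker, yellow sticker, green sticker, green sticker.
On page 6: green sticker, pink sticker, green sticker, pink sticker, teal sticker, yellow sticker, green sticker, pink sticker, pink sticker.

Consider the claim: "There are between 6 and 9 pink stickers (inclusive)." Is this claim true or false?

True

|pink stickers| = 6.
The claim requires 6 ≤ 6 ≤ 9, which holds.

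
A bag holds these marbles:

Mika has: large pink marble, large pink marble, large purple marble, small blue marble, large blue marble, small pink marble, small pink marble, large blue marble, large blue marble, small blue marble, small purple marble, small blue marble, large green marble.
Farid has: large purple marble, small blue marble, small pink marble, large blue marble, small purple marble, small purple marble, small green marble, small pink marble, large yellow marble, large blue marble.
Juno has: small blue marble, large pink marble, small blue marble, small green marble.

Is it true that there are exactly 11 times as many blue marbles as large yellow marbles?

True

There are 11 blue marbles.
There is 1 large yellow marble.
The claim requires 11 = 11 × 1 = 11, which holds.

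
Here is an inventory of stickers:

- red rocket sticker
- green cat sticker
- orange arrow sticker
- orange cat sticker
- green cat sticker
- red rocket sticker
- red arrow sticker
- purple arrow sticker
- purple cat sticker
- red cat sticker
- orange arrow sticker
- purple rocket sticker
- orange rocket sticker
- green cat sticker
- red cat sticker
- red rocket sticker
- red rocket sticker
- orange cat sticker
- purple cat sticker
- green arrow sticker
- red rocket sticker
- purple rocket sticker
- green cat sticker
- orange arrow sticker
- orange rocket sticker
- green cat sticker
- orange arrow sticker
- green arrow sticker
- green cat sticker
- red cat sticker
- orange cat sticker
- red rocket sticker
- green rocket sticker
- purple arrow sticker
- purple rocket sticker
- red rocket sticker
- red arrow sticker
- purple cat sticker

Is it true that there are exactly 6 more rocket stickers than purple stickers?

|rocket stickers| = 13.
|purple stickers| = 8.
The claim requires 13 − 8 (= 5) to equal 6, which does not hold.

False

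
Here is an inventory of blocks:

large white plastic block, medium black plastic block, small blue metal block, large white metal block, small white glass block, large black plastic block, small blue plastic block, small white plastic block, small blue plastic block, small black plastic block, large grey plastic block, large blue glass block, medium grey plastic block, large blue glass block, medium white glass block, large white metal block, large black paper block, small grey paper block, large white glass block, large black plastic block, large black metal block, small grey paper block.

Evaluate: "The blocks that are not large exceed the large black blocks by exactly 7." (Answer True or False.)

|blocks that are not large| = 11.
|large black blocks| = 4.
The claim requires 11 − 4 (= 7) to equal 7, which holds.

True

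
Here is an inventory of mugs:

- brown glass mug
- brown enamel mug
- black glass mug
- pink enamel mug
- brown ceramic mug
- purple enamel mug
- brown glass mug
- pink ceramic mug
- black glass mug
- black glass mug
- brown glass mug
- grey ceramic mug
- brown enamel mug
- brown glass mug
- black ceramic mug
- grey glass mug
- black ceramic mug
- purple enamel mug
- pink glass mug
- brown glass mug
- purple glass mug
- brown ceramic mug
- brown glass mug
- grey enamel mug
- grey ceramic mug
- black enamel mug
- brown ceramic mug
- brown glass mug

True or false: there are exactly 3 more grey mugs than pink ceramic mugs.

True

|grey mugs| = 4.
|pink ceramic mugs| = 1.
The claim requires 4 − 1 (= 3) to equal 3, which holds.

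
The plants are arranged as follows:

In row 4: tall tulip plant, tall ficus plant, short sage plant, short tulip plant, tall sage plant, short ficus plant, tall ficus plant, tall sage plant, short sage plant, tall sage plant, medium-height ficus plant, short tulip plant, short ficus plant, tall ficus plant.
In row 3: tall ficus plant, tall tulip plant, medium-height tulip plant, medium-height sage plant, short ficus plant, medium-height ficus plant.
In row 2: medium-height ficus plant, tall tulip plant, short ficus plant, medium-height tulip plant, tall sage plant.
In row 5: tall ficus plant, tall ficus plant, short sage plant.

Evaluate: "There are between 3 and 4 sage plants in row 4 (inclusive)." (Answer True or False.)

False

There are 5 sage plants in row 4.
The claim requires 3 ≤ 5 ≤ 4, which does not hold.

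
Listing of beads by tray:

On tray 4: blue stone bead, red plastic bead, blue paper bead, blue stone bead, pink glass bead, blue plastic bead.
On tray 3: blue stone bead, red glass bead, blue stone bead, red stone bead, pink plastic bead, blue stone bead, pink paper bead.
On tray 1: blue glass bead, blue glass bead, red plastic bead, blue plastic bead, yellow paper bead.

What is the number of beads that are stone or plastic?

11

plastic: 5; stone: 6; together 5 + 6 = 11.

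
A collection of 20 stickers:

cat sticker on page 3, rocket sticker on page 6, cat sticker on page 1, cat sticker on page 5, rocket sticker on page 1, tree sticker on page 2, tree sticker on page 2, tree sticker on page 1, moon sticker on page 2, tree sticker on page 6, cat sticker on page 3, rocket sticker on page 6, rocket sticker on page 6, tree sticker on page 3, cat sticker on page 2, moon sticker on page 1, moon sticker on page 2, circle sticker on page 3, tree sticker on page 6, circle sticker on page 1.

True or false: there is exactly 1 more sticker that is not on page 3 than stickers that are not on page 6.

There are 16 stickers that are not on page 3.
There are 15 stickers that are not on page 6.
The claim requires 16 − 15 (= 1) to equal 1, which holds.

True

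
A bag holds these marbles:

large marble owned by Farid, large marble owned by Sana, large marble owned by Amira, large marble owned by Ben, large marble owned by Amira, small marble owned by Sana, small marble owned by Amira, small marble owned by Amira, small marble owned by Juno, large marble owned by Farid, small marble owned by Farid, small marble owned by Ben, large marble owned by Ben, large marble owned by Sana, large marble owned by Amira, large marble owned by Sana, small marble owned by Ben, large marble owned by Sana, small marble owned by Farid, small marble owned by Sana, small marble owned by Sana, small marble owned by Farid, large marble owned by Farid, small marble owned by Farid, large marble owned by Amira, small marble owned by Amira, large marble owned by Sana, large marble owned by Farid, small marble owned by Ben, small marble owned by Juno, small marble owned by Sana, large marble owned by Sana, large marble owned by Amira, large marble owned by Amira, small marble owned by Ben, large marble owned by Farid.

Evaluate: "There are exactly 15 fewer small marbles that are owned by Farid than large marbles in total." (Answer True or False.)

True

Count of small marbles owned by Farid: 4.
There are 19 large marbles.
The claim requires 19 − 4 (= 15) to equal 15, which holds.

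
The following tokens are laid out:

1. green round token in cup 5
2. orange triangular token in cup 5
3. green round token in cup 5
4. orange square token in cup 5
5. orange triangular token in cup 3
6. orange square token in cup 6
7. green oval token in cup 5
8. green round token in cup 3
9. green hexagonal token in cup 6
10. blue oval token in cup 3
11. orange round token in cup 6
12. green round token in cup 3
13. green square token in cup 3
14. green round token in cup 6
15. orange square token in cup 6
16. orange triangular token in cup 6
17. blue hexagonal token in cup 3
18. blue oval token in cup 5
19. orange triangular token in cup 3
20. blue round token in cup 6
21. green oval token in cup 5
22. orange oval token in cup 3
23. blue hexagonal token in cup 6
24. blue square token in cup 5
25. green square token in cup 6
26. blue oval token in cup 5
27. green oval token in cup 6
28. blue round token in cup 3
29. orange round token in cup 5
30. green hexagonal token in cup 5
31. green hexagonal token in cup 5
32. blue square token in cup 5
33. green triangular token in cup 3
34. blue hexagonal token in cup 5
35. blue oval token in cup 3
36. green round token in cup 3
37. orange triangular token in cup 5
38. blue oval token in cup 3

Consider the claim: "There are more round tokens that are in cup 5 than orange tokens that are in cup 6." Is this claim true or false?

False

round tokens in cup 5: 3.
orange tokens in cup 6: 4.
The claim requires 3 > 4, which does not hold.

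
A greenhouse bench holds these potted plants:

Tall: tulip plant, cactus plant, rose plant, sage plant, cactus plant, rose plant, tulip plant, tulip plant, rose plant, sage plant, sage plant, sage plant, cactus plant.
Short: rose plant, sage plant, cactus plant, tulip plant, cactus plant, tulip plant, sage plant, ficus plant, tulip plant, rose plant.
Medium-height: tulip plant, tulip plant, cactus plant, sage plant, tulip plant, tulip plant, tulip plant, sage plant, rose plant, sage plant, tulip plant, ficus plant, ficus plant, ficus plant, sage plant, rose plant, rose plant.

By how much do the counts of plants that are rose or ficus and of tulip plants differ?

0

plants that are rose or ficus: 12. tulip plants: 12.
|12 − 12| = 12 − 12 = 0.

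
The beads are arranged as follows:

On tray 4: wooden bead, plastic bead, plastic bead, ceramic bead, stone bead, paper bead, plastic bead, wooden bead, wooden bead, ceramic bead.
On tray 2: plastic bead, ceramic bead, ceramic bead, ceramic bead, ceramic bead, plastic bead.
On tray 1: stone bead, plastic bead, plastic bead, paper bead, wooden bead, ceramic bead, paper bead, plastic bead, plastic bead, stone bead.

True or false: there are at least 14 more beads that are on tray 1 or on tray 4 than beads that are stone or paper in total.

beads on tray 1 or on tray 4: 20.
beads that are stone or paper: 6.
The claim requires 20 − 6 = 14 ≥ 14, which holds.

True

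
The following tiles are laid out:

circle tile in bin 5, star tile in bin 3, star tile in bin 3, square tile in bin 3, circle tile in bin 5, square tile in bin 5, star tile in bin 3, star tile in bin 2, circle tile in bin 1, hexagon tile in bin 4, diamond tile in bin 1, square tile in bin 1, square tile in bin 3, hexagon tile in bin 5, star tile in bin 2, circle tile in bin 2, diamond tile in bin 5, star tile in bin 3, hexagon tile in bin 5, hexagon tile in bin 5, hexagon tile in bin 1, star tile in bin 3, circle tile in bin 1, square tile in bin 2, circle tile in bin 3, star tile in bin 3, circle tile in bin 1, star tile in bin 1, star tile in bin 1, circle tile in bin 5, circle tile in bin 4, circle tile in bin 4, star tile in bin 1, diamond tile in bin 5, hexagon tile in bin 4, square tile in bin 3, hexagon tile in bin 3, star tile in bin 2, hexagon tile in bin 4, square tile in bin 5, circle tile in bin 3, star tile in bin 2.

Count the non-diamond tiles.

39

Total tiles: 42; with the excluded value: 3; remaining 42 − 3 = 39.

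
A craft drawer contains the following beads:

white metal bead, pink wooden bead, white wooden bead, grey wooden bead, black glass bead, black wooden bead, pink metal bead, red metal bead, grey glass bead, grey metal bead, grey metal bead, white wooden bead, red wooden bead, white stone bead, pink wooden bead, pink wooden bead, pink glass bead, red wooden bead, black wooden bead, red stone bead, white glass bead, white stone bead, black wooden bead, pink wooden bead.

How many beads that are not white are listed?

Total beads: 24; with the excluded value: 6; remaining 24 − 6 = 18.

18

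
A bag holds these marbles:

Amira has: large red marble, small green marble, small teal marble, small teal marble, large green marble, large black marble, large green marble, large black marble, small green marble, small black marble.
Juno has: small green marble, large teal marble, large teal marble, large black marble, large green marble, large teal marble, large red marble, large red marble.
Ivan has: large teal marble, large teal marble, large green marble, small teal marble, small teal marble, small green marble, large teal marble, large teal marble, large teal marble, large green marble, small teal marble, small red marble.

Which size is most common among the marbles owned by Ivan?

large

Counts by size (restricted to marbles owned by Ivan): large 7, small 5.
The maximum is 7, held uniquely by large.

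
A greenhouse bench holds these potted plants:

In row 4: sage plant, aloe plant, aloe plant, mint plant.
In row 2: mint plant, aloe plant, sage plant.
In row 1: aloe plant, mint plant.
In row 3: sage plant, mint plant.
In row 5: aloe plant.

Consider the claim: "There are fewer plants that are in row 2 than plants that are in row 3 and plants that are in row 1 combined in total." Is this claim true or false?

True

plants in row 2: 3.
plants in row 3: 2; plants in row 1: 2; combined: 2 + 2 = 4.
The claim requires 3 < 4, which holds.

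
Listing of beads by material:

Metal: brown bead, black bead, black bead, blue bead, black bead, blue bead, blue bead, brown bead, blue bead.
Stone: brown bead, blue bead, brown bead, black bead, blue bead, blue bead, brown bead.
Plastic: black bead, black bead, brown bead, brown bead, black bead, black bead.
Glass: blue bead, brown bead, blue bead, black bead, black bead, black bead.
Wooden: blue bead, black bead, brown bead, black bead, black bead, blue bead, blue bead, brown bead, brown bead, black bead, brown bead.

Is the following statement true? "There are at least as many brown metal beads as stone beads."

False

There are 2 brown metal beads.
There are 7 stone beads.
The claim requires 2 ≥ 7, which does not hold.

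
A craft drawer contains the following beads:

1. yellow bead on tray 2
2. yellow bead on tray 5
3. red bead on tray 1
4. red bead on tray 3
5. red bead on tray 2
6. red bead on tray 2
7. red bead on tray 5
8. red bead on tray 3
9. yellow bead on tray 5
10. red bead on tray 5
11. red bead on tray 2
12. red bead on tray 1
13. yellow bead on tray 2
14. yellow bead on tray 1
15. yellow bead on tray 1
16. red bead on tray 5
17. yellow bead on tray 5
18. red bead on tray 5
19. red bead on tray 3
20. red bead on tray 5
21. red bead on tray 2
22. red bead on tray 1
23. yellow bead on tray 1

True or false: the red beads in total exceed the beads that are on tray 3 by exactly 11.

There are 15 red beads.
There are 3 beads on tray 3.
The claim requires 15 − 3 (= 12) to equal 11, which does not hold.

False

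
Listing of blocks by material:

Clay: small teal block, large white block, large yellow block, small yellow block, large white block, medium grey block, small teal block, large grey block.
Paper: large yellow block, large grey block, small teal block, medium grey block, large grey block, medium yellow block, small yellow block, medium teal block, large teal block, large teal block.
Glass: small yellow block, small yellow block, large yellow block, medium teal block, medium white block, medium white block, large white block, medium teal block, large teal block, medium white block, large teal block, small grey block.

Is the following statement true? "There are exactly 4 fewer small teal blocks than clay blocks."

|small teal blocks| = 3.
|clay blocks| = 8.
The claim requires 8 − 3 (= 5) to equal 4, which does not hold.

False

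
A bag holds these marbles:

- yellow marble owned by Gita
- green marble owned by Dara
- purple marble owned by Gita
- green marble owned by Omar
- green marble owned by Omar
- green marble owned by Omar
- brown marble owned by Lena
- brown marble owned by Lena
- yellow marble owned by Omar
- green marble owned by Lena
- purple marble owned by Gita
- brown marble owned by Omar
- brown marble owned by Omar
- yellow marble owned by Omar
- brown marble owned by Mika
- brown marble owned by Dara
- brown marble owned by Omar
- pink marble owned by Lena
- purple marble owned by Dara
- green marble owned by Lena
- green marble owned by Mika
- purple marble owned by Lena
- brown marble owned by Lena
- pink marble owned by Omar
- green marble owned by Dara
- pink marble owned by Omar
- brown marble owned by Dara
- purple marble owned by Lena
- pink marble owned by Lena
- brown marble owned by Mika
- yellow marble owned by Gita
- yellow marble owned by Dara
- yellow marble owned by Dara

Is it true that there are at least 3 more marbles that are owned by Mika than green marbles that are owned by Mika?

False

|marbles owned by Mika| = 3.
|green marbles owned by Mika| = 1.
The claim requires 3 − 1 = 2 ≥ 3, which does not hold.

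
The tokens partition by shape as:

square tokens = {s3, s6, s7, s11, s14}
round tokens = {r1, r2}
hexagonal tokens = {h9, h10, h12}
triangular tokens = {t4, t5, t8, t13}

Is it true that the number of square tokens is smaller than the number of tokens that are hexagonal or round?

False

There are 5 square tokens.
There are 5 tokens that are hexagonal or round.
The claim requires 5 < 5, which does not hold.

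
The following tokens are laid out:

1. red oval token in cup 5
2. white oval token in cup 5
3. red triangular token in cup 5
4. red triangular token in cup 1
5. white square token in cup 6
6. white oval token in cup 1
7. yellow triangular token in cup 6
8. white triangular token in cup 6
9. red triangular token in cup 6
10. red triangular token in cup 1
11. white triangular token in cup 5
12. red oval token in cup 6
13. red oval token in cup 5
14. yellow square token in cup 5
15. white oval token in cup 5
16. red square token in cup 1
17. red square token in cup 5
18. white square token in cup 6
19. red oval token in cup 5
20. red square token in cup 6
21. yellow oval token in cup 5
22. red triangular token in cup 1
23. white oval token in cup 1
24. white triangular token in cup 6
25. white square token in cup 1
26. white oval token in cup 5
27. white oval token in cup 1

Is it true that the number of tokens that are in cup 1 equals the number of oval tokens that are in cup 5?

False

|tokens in cup 1| = 8.
|oval tokens in cup 5| = 7.
The claim requires 8 = 7, which does not hold.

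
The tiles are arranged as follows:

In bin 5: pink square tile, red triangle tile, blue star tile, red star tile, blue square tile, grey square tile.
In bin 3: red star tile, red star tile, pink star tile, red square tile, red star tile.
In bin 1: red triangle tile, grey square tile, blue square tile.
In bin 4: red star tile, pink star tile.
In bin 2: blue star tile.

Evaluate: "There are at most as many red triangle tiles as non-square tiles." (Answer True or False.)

red triangle tiles: 2.
non-square tiles: 11.
The claim requires 2 ≤ 11, which holds.

True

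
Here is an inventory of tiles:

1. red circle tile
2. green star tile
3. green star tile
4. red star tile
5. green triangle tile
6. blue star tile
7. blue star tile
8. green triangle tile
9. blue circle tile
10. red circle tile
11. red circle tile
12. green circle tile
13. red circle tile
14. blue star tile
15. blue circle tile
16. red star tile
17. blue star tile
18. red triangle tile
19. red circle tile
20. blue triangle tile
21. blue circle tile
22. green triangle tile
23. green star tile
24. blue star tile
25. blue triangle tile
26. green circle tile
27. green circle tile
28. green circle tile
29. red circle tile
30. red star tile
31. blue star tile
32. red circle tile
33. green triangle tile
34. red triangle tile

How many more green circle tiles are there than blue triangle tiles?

green circle tiles: 4.
blue triangle tiles: 2.
4 − 2 = 2.

2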